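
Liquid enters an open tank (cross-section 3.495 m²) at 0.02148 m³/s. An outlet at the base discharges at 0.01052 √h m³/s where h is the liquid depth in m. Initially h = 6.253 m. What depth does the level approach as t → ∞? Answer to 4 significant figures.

4.169 m

Volume balance on the tank: A dh/dt = Q_in − 0.01052 √h. At steady state dh/dt = 0:
Q_in = 0.01052 √h_ss ⇒ √h_ss = 0.02148/0.01052 = 2.04183.
h_ss = 2.04183² = 4.16905 m. (Since h₀ = 6.253 m > h_ss, the level will fall toward this value.)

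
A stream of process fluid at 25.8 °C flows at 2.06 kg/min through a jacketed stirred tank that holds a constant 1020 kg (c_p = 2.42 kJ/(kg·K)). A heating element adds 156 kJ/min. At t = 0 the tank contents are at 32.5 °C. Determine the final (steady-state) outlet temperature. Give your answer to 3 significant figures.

57.1 °C

First-law balance (no shaft work): M c_p dT/dt = ṁ c_p (T_in − T) + 156.
At steady state dT/dt = 0 ⇒ T_ss = T_in + Q̇/(ṁ c_p) = 25.8 + 156/(2.06·2.42) = 57.093 °C.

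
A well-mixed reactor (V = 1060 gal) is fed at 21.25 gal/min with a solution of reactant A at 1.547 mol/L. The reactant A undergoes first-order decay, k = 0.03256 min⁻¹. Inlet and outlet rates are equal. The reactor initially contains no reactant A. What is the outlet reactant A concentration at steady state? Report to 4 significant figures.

0.5895 mol/L

Species balance: V dC/dt = Q C_in − Q C − k V C.
At steady state: 0 = Q C_in − (Q + kV) C_ss, so C_ss = Q C_in/(Q + kV).
C_ss = 21.25·1.547/(21.25 + 0.03256·1060) = 32.8738/55.7636 = 0.589520 mol/L.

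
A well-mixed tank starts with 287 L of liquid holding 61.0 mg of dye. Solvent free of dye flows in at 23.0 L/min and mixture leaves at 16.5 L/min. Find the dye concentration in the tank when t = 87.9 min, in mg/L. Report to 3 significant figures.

0.00440 mg/L

Total volume: dV/dt = Q_in − Q_out = 6.5000 L/min, so V(t) = 287 + 6.5000 t and V(87.9) = 858.35 L.
No dye enters, so dm/dt = −Q_out · (m/V).
dm/m = −Q_out dt/(V₀ + 6.5000 t); integrating gives ln(m/m₀) = −(Q_out/(Q_in−Q_out)) ln(V/V₀).
m = m₀ (V₀/V)^(Q_out/(Q_in−Q_out)) = 61.0 × (287/858.35)^(2.5385) = 3.7807 mg.
C = m/V = 3.7807/858.35 = 0.0044046 mg/L.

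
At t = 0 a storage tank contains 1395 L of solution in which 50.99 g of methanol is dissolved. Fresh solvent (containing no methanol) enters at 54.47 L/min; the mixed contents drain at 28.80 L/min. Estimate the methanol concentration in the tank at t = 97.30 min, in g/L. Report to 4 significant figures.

Let m(t) be the amount of methanol. Volume: V(t) = V₀ + (Q_in − Q_out) t = 1395 + 25.6700 t; V(97.30) = 3892.69 L.
Species balance (pure solvent in): dm/dt = −Q_out · m/V(t).
dm/m = −Q_out dt/(V₀ + 25.6700 t); integrating gives ln(m/m₀) = −(Q_out/(Q_in−Q_out)) ln(V/V₀).
m = m₀ (V₀/V)^(Q_out/(Q_in−Q_out)) = 50.99 × (1395/3892.69)^(1.12193) = 16.1238 g.
C = m/V = 16.1238/3892.69 = 0.00414207 g/L.

0.004142 g/L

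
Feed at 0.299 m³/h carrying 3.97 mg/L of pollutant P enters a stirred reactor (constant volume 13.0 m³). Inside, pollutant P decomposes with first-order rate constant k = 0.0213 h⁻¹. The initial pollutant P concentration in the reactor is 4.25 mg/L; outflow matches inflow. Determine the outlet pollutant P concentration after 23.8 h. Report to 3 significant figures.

2.82 mg/L

Species balance: V dC/dt = Q C_in − Q C − k V C.
This is linear with rate a = Q/V + k = 0.044300 h⁻¹.
C_ss = Q C_in/(Q + kV) = 2.0612 mg/L; C(t) = C_ss + (C₀ − C_ss) e^(−a t).
C(23.8) = 2.0612 + (2.1888)·e^(−0.044300·23.8) = 2.0612 + (2.1888)·0.34842 = 2.8238 mg/L.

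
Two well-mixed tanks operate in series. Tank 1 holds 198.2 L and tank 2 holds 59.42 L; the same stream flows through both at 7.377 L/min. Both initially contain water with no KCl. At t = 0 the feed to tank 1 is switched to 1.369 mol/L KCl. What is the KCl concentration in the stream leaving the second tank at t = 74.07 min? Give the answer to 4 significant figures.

1.245 mol/L

Each tank obeys Vᵢ dCᵢ/dt = Q(Cᵢ₋₁ − Cᵢ), so τᵢ = Vᵢ/Q.
τ₁ = 198.2/7.377 = 26.8673 min; τ₂ = 59.42/7.377 = 8.05476 min.
Solving the cascade with C₁(0)=C₂(0)=0 gives C₂(t) = C_in[1 − (τ₁ e^(−t/τ₁) − τ₂ e^(−t/τ₂))/(τ₁ − τ₂)].
At t = 74.07: e^(−t/τ₁) = 0.0634893, e^(−t/τ₂) = 0.000101465.
C₂ = 1.369·[1 − (26.8673·0.0634893 − 8.05476·0.000101465)/(18.8125)] = 1.369·0.909371 = 1.24493 mol/L.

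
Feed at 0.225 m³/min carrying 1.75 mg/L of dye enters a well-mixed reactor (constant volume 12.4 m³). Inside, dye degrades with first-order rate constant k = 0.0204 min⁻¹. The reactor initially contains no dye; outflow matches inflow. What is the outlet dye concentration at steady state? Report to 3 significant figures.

Accumulation = in − out − consumed: V dC/dt = Q C_in − Q C − k V C.
Steady state (dC/dt = 0): C_ss = Q C_in/(Q + kV) = C_in/(1 + kV/Q).
C_ss = 0.225·1.75/(0.225 + 0.0204·12.4) = 0.39375/0.47796 = 0.82381 mg/L.

0.824 mg/L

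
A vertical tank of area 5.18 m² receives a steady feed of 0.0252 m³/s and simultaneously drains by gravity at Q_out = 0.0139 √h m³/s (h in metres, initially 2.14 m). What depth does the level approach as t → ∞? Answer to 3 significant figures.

Mass balance (ρ constant): A dh/dt = Q_in − 0.0139 √h. At steady state dh/dt = 0:
Q_in = 0.0139 √h_ss ⇒ √h_ss = 0.0252/0.0139 = 1.8129.
h_ss = 1.8129² = 3.2868 m. (Since h₀ = 2.14 m < h_ss, the level will rise toward this value.)

3.29 m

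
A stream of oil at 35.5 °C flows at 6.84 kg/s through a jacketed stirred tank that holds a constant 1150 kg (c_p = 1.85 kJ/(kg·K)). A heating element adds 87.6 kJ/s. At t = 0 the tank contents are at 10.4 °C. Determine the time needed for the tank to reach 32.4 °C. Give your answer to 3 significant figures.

195 s

First-law balance (no shaft work): M c_p dT/dt = ṁ c_p (T_in − T) + 87.6.
τ = M/ṁ = 168.13 s; T_ss = T_in + Q̇/(ṁ c_p) = 42.423 °C.
T(t) = T_ss + (T₀ − T_ss) e^(−t/τ). Set T = 32.4:
e^(−t/τ) = (32.4 − 42.423)/(10.4 − 42.423) = 0.31299
t = −168.13 · ln(0.31299) = 195.30 s.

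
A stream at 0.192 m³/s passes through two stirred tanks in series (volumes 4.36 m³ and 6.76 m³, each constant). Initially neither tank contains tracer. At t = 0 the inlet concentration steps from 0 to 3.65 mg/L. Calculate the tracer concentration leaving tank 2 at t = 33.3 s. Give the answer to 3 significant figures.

1.19 mg/L

Species balance on tank i: dCᵢ/dt = (Cᵢ₋₁ − Cᵢ)/τᵢ with τᵢ = Vᵢ/Q.
τ₁ = 4.36/0.192 = 22.708 s; τ₂ = 6.76/0.192 = 35.208 s.
Solving the cascade with C₁(0)=C₂(0)=0 gives C₂(t) = C_in[1 − (τ₁ e^(−t/τ₁) − τ₂ e^(−t/τ₂))/(τ₁ − τ₂)].
At t = 33.3: e^(−t/τ₁) = 0.23075, e^(−t/τ₂) = 0.38837.
C₂ = 3.65·[1 − (22.708·0.23075 − 35.208·0.38837)/(-12.500)] = 3.65·0.32529 = 1.1873 mg/L.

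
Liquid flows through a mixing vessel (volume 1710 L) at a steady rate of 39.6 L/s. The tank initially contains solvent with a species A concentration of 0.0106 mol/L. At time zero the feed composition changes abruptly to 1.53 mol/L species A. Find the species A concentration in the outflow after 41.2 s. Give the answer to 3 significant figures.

Mass balance on the solute (V constant): V dC/dt = Q(C_in − C).
Rewrite as dC/dt + C/τ = C_in/τ, τ = V/Q = 43.182 s.
Integrating: C(t) = C_in + (C₀ − C_in) e^(−t/τ).
C(41.2) = 1.53 + (0.0106 − 1.53)·e^(−41.2/43.182) = 1.53 + (-1.5194)·0.38516 = 0.94479 mol/L.

0.945 mol/L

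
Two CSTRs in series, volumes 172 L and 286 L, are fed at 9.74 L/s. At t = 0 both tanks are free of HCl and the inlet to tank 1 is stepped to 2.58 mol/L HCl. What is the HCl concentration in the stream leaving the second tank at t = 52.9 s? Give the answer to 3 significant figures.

Time constants: τᵢ = Vᵢ/Q for each well-mixed tank.
τ₁ = 172/9.74 = 17.659 s; τ₂ = 286/9.74 = 29.363 s.
Tank 1: C₁ = C_in(1 − e^(−t/τ₁)). Tank 2 (τ₁ ≠ τ₂): C₂ = C_in[1 − (τ₁ e^(−t/τ₁) − τ₂ e^(−t/τ₂))/(τ₁ − τ₂)].
At t = 52.9: e^(−t/τ₁) = 0.050006, e^(−t/τ₂) = 0.16504.
C₂ = 2.58·[1 − (17.659·0.050006 − 29.363·0.16504)/(-11.704)] = 2.58·0.66140 = 1.7064 mol/L.

1.71 mol/L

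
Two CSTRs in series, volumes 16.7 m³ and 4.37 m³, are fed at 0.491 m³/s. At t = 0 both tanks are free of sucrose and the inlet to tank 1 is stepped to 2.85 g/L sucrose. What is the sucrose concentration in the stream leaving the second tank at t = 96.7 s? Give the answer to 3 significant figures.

Time constants: τᵢ = Vᵢ/Q for each well-mixed tank.
τ₁ = 16.7/0.491 = 34.012 s; τ₂ = 4.37/0.491 = 8.9002 s.
Solving the cascade with C₁(0)=C₂(0)=0 gives C₂(t) = C_in[1 − (τ₁ e^(−t/τ₁) − τ₂ e^(−t/τ₂))/(τ₁ − τ₂)].
At t = 96.7: e^(−t/τ₁) = 0.058245, e^(−t/τ₂) = 1.9117e-05.
C₂ = 2.85·[1 − (34.012·0.058245 − 8.9002·1.9117e-05)/(25.112)] = 2.85·0.92112 = 2.6252 g/L.

2.63 g/L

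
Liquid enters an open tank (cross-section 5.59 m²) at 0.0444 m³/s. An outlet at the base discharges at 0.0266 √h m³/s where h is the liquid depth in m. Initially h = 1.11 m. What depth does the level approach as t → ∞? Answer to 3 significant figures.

2.79 m

Volume balance on the tank: A dh/dt = Q_in − 0.0266 √h. At steady state dh/dt = 0:
Q_in = 0.0266 √h_ss ⇒ √h_ss = 0.0444/0.0266 = 1.6692.
h_ss = 1.6692² = 2.7861 m. (Since h₀ = 1.11 m < h_ss, the level will rise toward this value.)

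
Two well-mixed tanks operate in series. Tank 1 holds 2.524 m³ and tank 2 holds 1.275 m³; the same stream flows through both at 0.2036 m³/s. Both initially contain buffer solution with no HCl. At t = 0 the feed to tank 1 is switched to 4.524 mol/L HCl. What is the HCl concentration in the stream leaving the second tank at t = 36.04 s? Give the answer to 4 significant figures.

Each tank obeys Vᵢ dCᵢ/dt = Q(Cᵢ₋₁ − Cᵢ), so τᵢ = Vᵢ/Q.
τ₁ = 2.524/0.2036 = 12.3969 s; τ₂ = 1.275/0.2036 = 6.26228 s.
Solving the cascade with C₁(0)=C₂(0)=0 gives C₂(t) = C_in[1 − (τ₁ e^(−t/τ₁) − τ₂ e^(−t/τ₂))/(τ₁ − τ₂)].
At t = 36.04: e^(−t/τ₁) = 0.0546291, e^(−t/τ₂) = 0.00316661.
C₂ = 4.524·[1 − (12.3969·0.0546291 − 6.26228·0.00316661)/(6.13458)] = 4.524·0.892837 = 4.03920 mol/L.

4.039 mol/L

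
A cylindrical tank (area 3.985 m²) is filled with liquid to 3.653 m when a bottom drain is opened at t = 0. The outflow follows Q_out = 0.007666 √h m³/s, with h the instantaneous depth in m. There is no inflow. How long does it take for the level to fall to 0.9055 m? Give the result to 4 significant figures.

997.8 s

With no inflow, A dh/dt = −0.007666 √h.
∫ h^(−1/2) dh = −(0.007666/A) ∫ dt, giving 2√h = 2√h₀ − (0.007666/A) t.
t = 2A(√h₀ − √h)/0.007666 = 2·3.985·(√3.653 − √0.9055)/0.007666
  = 7.97000 × (1.91128 − 0.951578) / 0.007666 = 997.762 s.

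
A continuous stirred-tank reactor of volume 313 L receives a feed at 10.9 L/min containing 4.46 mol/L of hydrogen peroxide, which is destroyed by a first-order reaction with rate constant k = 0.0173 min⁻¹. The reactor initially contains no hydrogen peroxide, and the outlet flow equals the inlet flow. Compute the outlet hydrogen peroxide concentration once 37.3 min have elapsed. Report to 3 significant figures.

2.55 mol/L

V dC/dt = Q(C_in − C) − k V C.
dC/dt = (Q/V) C_in − (Q/V + k) C; effective rate a = Q/V + k = 0.034824 + 0.0173 = 0.052124 min⁻¹.
C_ss = Q C_in/(Q + kV) = 2.9797 mol/L; C(t) = C_ss + (C₀ − C_ss) e^(−a t).
C(37.3) = 2.9797 + (-2.9797)·e^(−0.052124·37.3) = 2.9797 + (-2.9797)·0.14310 = 2.5533 mol/L.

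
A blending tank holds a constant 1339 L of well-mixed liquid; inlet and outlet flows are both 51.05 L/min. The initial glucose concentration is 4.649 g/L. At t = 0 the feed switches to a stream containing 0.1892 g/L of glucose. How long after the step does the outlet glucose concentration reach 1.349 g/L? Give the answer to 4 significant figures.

35.33 min

Unsteady species balance (constant V, well mixed): V dC/dt = Q(C_in − C), so τ = V/Q = 26.2292 min.
C(t) = C_in + (C₀ − C_in) e^(−t/τ). Set C = 1.349 and solve for t:
e^(−t/τ) = (C − C_in)/(C₀ − C_in) = (1.349 − 0.1892)/(4.649 − 0.1892) = 0.260057
t = −τ ln(…) = 26.2292 × 1.34686 = 35.3269 min.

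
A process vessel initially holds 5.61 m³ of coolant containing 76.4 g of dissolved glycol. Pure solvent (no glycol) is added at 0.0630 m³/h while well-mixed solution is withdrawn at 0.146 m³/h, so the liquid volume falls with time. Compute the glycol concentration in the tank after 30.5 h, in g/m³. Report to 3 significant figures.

8.64 g/m³

Total volume: dV/dt = Q_in − Q_out = -0.083000 m³/h, so V(t) = 5.61 − 0.083000 t and V(30.5) = 3.0785 m³.
No glycol enters, so dm/dt = −Q_out · (m/V).
Separate: dm/m = −Q_out dt/V(t) ⇒ ln(m/m₀) = −(Q_out/(Q_in−Q_out)) ln(V/V₀).
m = m₀ (V₀/V)^(Q_out/(Q_in−Q_out)) = 76.4 × (5.61/3.0785)^(-1.7590) = 26.586 g.
C = m/V = 26.586/3.0785 = 8.6359 g/m³.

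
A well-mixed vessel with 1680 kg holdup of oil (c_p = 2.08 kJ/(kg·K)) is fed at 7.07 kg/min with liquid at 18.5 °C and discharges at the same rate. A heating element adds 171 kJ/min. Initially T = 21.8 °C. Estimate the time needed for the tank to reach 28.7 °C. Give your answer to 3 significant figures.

419 min

Heat balance on the well-mixed liquid: M c_p dT/dt = ṁ c_p (T_in − T) + 171.
τ = M/ṁ = 237.62 min; T_ss = T_in + Q̇/(ṁ c_p) = 30.128 °C.
T(t) = T_ss + (T₀ − T_ss) e^(−t/τ). Set T = 28.7:
e^(−t/τ) = (28.7 − 30.128)/(21.8 − 30.128) = 0.17149
t = −237.62 · ln(0.17149) = 418.98 min.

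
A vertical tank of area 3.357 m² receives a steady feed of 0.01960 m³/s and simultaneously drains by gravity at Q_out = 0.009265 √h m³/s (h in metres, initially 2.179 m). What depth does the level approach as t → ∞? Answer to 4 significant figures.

4.475 m

A dh/dt = Q_in − 0.009265 √h. Steady state requires inflow = outflow:
Q_in = 0.009265 √h_ss ⇒ √h_ss = 0.01960/0.009265 = 2.11549.
h_ss = 2.11549² = 4.47529 m. (Since h₀ = 2.179 m < h_ss, the level will rise toward this value.)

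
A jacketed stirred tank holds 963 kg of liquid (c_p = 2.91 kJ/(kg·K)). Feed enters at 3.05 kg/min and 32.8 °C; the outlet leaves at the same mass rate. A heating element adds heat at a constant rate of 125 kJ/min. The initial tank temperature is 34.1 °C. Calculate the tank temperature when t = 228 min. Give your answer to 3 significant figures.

Energy balance: M c_p dT/dt = ṁ c_p (T_in − T) + 125.
Rearrange: dT/dt = (T_ss − T)/τ with τ = M/ṁ = 315.74 min and T_ss = T_in + Q̇/(ṁ c_p) = 46.884 °C.
This is linear first-order; T(t) = T_ss + (T₀ − T_ss) e^(−t/τ).
T(228) = 46.884 + (-12.784)·e^(−228/315.74) = 46.884 + (-12.784)·0.48572 = 40.674 °C.

40.7 °C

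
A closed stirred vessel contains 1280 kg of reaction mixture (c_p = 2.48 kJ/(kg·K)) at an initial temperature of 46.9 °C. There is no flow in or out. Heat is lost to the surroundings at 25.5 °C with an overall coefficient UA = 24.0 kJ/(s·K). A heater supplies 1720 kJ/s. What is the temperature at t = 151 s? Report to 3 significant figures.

Lumped-capacitance energy balance: M c_p dT/dt = UA(T_amb − T) + Q̇.
dT/dt = (T_ss − T)/τ with T_ss = T_amb + Q̇/UA = 25.5 + 1720/24.0 = 97.167 °C, τ = M c_p/UA = 1280·2.48/24.0 = 132.27 s.
This is linear first-order; T(t) = T_ss + (T₀ − T_ss) e^(−t/τ).
T(151) = 97.167 + (-50.267)·0.31930 = 81.117 °C.

81.1 °C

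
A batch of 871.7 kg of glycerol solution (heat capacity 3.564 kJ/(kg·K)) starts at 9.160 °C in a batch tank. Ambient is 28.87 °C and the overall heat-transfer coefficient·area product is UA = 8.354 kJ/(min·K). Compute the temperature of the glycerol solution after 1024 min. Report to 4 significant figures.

27.61 °C

M c_p dT/dt = −UA(T − T_amb).
dT/dt = (T_ss − T)/τ with T_ss = T_amb = 28.8700 °C, τ = M c_p/UA = 871.7·3.564/8.354 = 371.886 min.
Integrating: T(t) = T_ss + (T₀ − T_ss) e^(−t/τ).
T(1024) = 28.8700 + (-19.7100)·0.0637026 = 27.6144 °C.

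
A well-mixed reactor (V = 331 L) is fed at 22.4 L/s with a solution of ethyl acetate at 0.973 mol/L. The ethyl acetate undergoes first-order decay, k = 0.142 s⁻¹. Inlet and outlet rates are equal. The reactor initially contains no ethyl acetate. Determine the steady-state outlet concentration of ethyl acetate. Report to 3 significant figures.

V dC/dt = Q(C_in − C) − k V C.
Steady state (dC/dt = 0): C_ss = Q C_in/(Q + kV) = C_in/(1 + kV/Q).
C_ss = 22.4·0.973/(22.4 + 0.142·331) = 21.795/69.402 = 0.31404 mol/L.

0.314 mol/L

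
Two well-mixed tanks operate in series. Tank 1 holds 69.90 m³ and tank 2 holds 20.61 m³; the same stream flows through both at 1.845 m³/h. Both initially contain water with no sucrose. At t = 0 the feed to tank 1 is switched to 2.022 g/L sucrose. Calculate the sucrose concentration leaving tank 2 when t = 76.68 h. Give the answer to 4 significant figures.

Species balance on tank i: dCᵢ/dt = (Cᵢ₋₁ − Cᵢ)/τᵢ with τᵢ = Vᵢ/Q.
τ₁ = 69.90/1.845 = 37.8862 h; τ₂ = 20.61/1.845 = 11.1707 h.
Tank 1: C₁ = C_in(1 − e^(−t/τ₁)). Tank 2 (τ₁ ≠ τ₂): C₂ = C_in[1 − (τ₁ e^(−t/τ₁) − τ₂ e^(−t/τ₂))/(τ₁ − τ₂)].
At t = 76.68: e^(−t/τ₁) = 0.132132, e^(−t/τ₂) = 0.00104434.
C₂ = 2.022·[1 − (37.8862·0.132132 − 11.1707·0.00104434)/(26.7154)] = 2.022·0.813056 = 1.64400 g/L.

1.644 g/L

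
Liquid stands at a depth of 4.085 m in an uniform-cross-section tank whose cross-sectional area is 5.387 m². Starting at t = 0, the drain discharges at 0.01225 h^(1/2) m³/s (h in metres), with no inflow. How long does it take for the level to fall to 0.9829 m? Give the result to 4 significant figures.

905.7 s

Accumulation of liquid (constant cross-section A): A dh/dt = −0.01225 √h.
Separate and integrate: 2(√h − √h₀) = −(0.01225/A) t.
t = 2A(√h₀ − √h)/0.01225 = 2·5.387·(√4.085 − √0.9829)/0.01225
  = 10.7740 × (2.02114 − 0.991413) / 0.01225 = 905.654 s.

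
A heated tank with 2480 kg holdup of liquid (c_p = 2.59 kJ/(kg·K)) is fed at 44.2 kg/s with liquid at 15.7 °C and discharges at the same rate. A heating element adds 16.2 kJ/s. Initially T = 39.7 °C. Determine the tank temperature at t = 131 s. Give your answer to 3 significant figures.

18.2 °C

M c_p dT/dt = ṁ c_p (T_in − T) + Q̇.
Rearrange: dT/dt = (T_ss − T)/τ with τ = M/ṁ = 56.109 s and T_ss = T_in + Q̇/(ṁ c_p) = 15.842 °C.
Integrating: T(t) = T_ss + (T₀ − T_ss) e^(−t/τ).
T(131) = 15.842 + (23.858)·e^(−131/56.109) = 15.842 + (23.858)·0.096834 = 18.152 °C.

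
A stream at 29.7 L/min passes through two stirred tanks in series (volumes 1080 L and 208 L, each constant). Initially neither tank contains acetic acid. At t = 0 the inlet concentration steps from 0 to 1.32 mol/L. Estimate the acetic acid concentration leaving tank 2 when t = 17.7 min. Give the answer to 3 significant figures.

0.340 mol/L

Each tank obeys Vᵢ dCᵢ/dt = Q(Cᵢ₋₁ − Cᵢ), so τᵢ = Vᵢ/Q.
τ₁ = 1080/29.7 = 36.364 min; τ₂ = 208/29.7 = 7.0034 min.
Solving the cascade with C₁(0)=C₂(0)=0 gives C₂(t) = C_in[1 − (τ₁ e^(−t/τ₁) − τ₂ e^(−t/τ₂))/(τ₁ − τ₂)].
At t = 17.7: e^(−t/τ₁) = 0.61462, e^(−t/τ₂) = 0.079870.
C₂ = 1.32·[1 − (36.364·0.61462 − 7.0034·0.079870)/(29.360)] = 1.32·0.25782 = 0.34033 mol/L.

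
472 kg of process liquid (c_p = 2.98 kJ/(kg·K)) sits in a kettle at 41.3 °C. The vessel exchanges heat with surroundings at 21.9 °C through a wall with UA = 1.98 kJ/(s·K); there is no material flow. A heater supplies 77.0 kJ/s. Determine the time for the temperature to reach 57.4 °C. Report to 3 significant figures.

1240 s

Lumped-capacitance energy balance: M c_p dT/dt = UA(T_amb − T) + Q̇.
τ = M c_p/UA = 710.38 s; T_ss = T_amb + Q̇/UA = 21.9 + 77.0/1.98 = 60.789 °C.
T(t) = T_ss + (T₀ − T_ss)e^(−t/τ); set T = 57.4:
t = −τ ln[(T − T_ss)/(T₀ − T_ss)] = −710.38 · ln(0.17389) = 1242.7 s.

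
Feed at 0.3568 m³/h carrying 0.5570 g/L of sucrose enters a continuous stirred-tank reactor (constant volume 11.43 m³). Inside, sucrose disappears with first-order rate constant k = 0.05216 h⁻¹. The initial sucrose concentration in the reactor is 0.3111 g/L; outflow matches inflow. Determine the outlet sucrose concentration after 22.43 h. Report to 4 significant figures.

0.2243 g/L

Accumulation = in − out − consumed: V dC/dt = Q C_in − Q C − k V C.
dC/dt = (Q/V) C_in − (Q/V + k) C; effective rate a = Q/V + k = 0.0312161 + 0.05216 = 0.0833761 h⁻¹.
C_ss = Q C_in/(Q + kV) = 0.208541 g/L; C(t) = C_ss + (C₀ − C_ss) e^(−a t).
C(22.43) = 0.208541 + (0.102559)·e^(−0.0833761·22.43) = 0.208541 + (0.102559)·0.154104 = 0.224346 g/L.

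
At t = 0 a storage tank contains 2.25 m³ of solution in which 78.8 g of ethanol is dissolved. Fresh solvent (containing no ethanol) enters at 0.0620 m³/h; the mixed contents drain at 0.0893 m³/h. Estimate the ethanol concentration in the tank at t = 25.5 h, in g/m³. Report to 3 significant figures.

15.1 g/m³

Total volume: dV/dt = Q_in − Q_out = -0.027300 m³/h, so V(t) = 2.25 − 0.027300 t and V(25.5) = 1.5538 m³.
Solute balance: dm/dt = 0 − Q_out C = −Q_out m/V(t).
dm/m = −Q_out dt/(V₀ − 0.027300 t); integrating gives ln(m/m₀) = −(Q_out/(Q_in−Q_out)) ln(V/V₀).
m = m₀ (V₀/V)^(Q_out/(Q_in−Q_out)) = 78.8 × (2.25/1.5538)^(-3.2711) = 23.476 g.
C = m/V = 23.476/1.5538 = 15.108 g/m³.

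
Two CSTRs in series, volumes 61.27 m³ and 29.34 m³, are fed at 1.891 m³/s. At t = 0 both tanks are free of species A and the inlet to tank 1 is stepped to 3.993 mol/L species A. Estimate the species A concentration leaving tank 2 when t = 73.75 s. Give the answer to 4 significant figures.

Time constants: τᵢ = Vᵢ/Q for each well-mixed tank.
τ₁ = 61.27/1.891 = 32.4008 s; τ₂ = 29.34/1.891 = 15.5156 s.
Tank 1: C₁ = C_in(1 − e^(−t/τ₁)). Tank 2 (τ₁ ≠ τ₂): C₂ = C_in[1 − (τ₁ e^(−t/τ₁) − τ₂ e^(−t/τ₂))/(τ₁ − τ₂)].
At t = 73.75: e^(−t/τ₁) = 0.102676, e^(−t/τ₂) = 0.00862336.
C₂ = 3.993·[1 − (32.4008·0.102676 − 15.5156·0.00862336)/(16.8852)] = 3.993·0.810900 = 3.23792 mol/L.

3.238 mol/L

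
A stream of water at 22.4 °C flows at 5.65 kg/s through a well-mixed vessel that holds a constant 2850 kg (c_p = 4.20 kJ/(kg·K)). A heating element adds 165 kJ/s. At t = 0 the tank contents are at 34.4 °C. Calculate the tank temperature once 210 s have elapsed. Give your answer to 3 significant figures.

M c_p dT/dt = ṁ c_p (T_in − T) + Q̇.
τ = M/ṁ = 504.42 s; T_ss = T_in + Q̇/(ṁ c_p) = 22.4 + 165/(5.65·4.20) = 29.353 °C.
This is linear first-order; T(t) = T_ss + (T₀ − T_ss) e^(−t/τ).
T(210) = 29.353 + (5.0468)·e^(−210/504.42) = 29.353 + (5.0468)·0.65947 = 32.681 °C.

32.7 °C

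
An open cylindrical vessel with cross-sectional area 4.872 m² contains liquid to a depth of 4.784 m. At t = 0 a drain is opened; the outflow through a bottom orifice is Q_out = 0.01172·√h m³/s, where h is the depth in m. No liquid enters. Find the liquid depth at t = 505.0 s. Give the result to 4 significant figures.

2.496 m

A dh/dt = −Q_out = −0.01172 √h.
This is separable: 2 d(√h)/dt = −0.01172/A, so √h = √h₀ − (0.01172/(2A)) t.
√h = √4.784 − 0.01172·505.0/(2·4.872) = 2.18724 − 0.607410 = 1.57983.
h = 1.57983² = 2.49585 m.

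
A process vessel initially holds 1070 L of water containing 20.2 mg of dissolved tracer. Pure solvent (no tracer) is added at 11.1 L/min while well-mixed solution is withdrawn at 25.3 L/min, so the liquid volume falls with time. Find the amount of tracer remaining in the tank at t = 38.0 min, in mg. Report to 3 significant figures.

Let m(t) be the amount of tracer. Volume: V(t) = V₀ + (Q_in − Q_out) t = 1070 − 14.200 t; V(38.0) = 530.40 L.
Species balance (pure solvent in): dm/dt = −Q_out · m/V(t).
Separate: dm/m = −Q_out dt/V(t) ⇒ ln(m/m₀) = −(Q_out/(Q_in−Q_out)) ln(V/V₀).
m = m₀ (V₀/V)^(Q_out/(Q_in−Q_out)) = 20.2 × (1070/530.40)^(-1.7817) = 5.7853 mg.

5.79 mg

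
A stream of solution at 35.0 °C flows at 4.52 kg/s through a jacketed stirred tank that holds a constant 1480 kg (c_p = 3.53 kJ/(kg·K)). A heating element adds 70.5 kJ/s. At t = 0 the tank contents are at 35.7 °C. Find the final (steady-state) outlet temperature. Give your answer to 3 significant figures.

Energy balance: M c_p dT/dt = ṁ c_p (T_in − T) + 70.5.
At steady state dT/dt = 0 ⇒ T_ss = T_in + Q̇/(ṁ c_p) = 35.0 + 70.5/(4.52·3.53) = 39.419 °C.

39.4 °C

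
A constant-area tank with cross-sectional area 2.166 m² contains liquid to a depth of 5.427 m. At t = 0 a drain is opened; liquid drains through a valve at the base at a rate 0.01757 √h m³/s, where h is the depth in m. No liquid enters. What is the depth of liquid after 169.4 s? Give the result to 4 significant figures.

A dh/dt = −Q_out = −0.01757 √h.
This is separable: 2 d(√h)/dt = −0.01757/A, so √h = √h₀ − (0.01757/(2A)) t.
√h = √5.427 − 0.01757·169.4/(2·2.166) = 2.32959 − 0.687063 = 1.64253.
h = 1.64253² = 2.69790 m.

2.698 m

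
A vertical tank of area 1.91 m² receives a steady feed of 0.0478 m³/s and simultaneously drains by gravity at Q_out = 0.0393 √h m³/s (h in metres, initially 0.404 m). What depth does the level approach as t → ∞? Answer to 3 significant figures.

Level balance: A dh/dt = 0.0478 − 0.0393 √h. Setting dh/dt = 0:
Q_in = 0.0393 √h_ss ⇒ √h_ss = 0.0478/0.0393 = 1.2163.
h_ss = 1.2163² = 1.4793 m. (Since h₀ = 0.404 m < h_ss, the level will rise toward this value.)

1.48 m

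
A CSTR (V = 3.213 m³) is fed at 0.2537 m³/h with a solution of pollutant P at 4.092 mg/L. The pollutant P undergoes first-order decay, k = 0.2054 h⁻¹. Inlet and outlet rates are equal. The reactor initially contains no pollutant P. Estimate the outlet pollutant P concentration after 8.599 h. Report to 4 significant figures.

1.038 mg/L

Species balance: V dC/dt = Q C_in − Q C − k V C.
dC/dt = (Q/V) C_in − (Q/V + k) C; effective rate a = Q/V + k = 0.0789605 + 0.2054 = 0.284360 h⁻¹.
C_ss = Q C_in/(Q + kV) = 1.13626 mg/L; C(t) = C_ss + (C₀ − C_ss) e^(−a t).
C(8.599) = 1.13626 + (-1.13626)·e^(−0.284360·8.599) = 1.13626 + (-1.13626)·0.0867074 = 1.03773 mg/L.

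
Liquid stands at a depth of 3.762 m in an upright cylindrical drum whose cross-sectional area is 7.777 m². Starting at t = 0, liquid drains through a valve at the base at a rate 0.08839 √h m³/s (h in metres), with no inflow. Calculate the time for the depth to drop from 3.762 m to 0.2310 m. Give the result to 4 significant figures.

Accumulation of liquid (constant cross-section A): A dh/dt = −0.08839 √h.
This is separable: 2 d(√h)/dt = −0.08839/A, so √h = √h₀ − (0.08839/(2A)) t.
t = 2A(√h₀ − √h)/0.08839 = 2·7.777·(√3.762 − √0.2310)/0.08839
  = 15.5540 × (1.93959 − 0.480625) / 0.08839 = 256.734 s.

256.7 s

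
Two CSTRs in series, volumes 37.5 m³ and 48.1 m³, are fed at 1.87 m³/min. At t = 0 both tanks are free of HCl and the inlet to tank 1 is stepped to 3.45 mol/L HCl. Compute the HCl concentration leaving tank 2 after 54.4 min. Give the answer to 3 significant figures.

Time constants: τᵢ = Vᵢ/Q for each well-mixed tank.
τ₁ = 37.5/1.87 = 20.053 min; τ₂ = 48.1/1.87 = 25.722 min.
Solving the cascade with C₁(0)=C₂(0)=0 gives C₂(t) = C_in[1 − (τ₁ e^(−t/τ₁) − τ₂ e^(−t/τ₂))/(τ₁ − τ₂)].
At t = 54.4: e^(−t/τ₁) = 0.066354, e^(−t/τ₂) = 0.12064.
C₂ = 3.45·[1 − (20.053·0.066354 − 25.722·0.12064)/(-5.6684)] = 3.45·0.68730 = 2.3712 mol/L.

2.37 mol/L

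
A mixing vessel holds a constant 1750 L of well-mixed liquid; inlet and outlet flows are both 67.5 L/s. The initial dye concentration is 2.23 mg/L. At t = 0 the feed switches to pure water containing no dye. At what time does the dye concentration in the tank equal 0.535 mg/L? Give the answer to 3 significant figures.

37.0 s

Species balance on the tank: V dC/dt = Q(C_in − C), so τ = V/Q = 25.926 s.
C(t) = C_in + (C₀ − C_in) e^(−t/τ). Set C = 0.535 and solve for t:
e^(−t/τ) = (C − C_in)/(C₀ − C_in) = (0.535 − 0)/(2.23 − 0) = 0.23991
t = −τ ln(…) = 25.926 × 1.4275 = 37.009 s.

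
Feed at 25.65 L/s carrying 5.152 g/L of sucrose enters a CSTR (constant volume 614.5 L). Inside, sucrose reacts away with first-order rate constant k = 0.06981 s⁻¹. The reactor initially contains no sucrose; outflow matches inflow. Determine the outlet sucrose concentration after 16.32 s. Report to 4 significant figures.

Species balance: V dC/dt = Q C_in − Q C − k V C.
This is linear with rate a = Q/V + k = 0.111551 s⁻¹.
C_ss = Q C_in/(Q + kV) = 1.92782 g/L; C(t) = C_ss + (C₀ − C_ss) e^(−a t).
C(16.32) = 1.92782 + (-1.92782)·e^(−0.111551·16.32) = 1.92782 + (-1.92782)·0.161942 = 1.61563 g/L.

1.616 g/L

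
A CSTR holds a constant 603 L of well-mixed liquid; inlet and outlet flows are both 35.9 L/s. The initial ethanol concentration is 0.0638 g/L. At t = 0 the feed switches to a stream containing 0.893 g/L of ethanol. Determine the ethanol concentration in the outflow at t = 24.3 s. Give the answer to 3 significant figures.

0.698 g/L

Mass balance on the solute (V constant): V dC/dt = Q(C_in − C).
Time constant τ = V/Q = 603/35.9 = 16.797 s.
Integrating: C(t) = C_in + (C₀ − C_in) e^(−t/τ).
C(24.3) = 0.893 + (0.0638 − 0.893)·e^(−24.3/16.797) = 0.893 + (-0.82920)·0.23534 = 0.69785 g/L.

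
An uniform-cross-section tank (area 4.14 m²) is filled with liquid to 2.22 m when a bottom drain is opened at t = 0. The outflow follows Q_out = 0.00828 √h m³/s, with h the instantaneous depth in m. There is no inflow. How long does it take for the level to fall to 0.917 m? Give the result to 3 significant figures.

Unsteady balance on liquid volume: A dh/dt = −0.00828 √h.
This is separable: 2 d(√h)/dt = −0.00828/A, so √h = √h₀ − (0.00828/(2A)) t.
t = 2A(√h₀ − √h)/0.00828 = 2·4.14·(√2.22 − √0.917)/0.00828
  = 8.2800 × (1.4900 − 0.95760) / 0.00828 = 532.37 s.

532 s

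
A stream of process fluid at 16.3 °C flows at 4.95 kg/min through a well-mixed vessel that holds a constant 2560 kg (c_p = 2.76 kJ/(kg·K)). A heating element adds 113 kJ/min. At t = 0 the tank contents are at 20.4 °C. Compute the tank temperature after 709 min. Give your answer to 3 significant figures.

23.5 °C

M c_p dT/dt = ṁ c_p (T_in − T) + Q̇.
Rearrange: dT/dt = (T_ss − T)/τ with τ = M/ṁ = 517.17 min and T_ss = T_in + Q̇/(ṁ c_p) = 24.571 °C.
This is linear first-order; T(t) = T_ss + (T₀ − T_ss) e^(−t/τ).
T(709) = 24.571 + (-4.1711)·e^(−709/517.17) = 24.571 + (-4.1711)·0.25387 = 23.512 °C.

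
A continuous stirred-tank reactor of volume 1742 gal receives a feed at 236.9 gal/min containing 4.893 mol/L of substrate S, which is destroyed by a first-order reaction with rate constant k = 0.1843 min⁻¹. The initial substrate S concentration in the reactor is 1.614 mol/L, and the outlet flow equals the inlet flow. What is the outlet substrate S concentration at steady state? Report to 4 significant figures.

2.078 mol/L

V dC/dt = Q(C_in − C) − k V C.
At steady state: 0 = Q C_in − (Q + kV) C_ss, so C_ss = Q C_in/(Q + kV).
C_ss = 236.9·4.893/(236.9 + 0.1843·1742) = 1159.15/557.951 = 2.07752 mol/L.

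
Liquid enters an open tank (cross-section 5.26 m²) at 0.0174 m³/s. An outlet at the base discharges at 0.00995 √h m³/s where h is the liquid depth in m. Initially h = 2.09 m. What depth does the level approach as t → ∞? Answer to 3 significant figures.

3.06 m

Level balance: A dh/dt = 0.0174 − 0.00995 √h. Setting dh/dt = 0:
Q_in = 0.00995 √h_ss ⇒ √h_ss = 0.0174/0.00995 = 1.7487.
h_ss = 1.7487² = 3.0581 m. (Since h₀ = 2.09 m < h_ss, the level will rise toward this value.)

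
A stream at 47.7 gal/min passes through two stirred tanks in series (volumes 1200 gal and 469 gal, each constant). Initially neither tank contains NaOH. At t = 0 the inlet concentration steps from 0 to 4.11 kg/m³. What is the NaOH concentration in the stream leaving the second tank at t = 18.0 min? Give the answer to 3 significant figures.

Species balance on tank i: dCᵢ/dt = (Cᵢ₋₁ − Cᵢ)/τᵢ with τᵢ = Vᵢ/Q.
τ₁ = 1200/47.7 = 25.157 min; τ₂ = 469/47.7 = 9.8323 min.
Solving the cascade with C₁(0)=C₂(0)=0 gives C₂(t) = C_in[1 − (τ₁ e^(−t/τ₁) − τ₂ e^(−t/τ₂))/(τ₁ − τ₂)].
At t = 18.0: e^(−t/τ₁) = 0.48895, e^(−t/τ₂) = 0.16030.
C₂ = 4.11·[1 − (25.157·0.48895 − 9.8323·0.16030)/(15.325)] = 4.11·0.30020 = 1.2338 kg/m³.

1.23 kg/m³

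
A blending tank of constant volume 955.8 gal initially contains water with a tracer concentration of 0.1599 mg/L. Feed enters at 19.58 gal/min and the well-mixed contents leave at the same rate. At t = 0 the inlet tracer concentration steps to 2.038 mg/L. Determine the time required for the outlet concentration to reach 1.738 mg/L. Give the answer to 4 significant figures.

89.54 min

Species balance on the tank: V dC/dt = Q(C_in − C), so τ = V/Q = 48.8151 min.
C(t) = C_in + (C₀ − C_in) e^(−t/τ). Set C = 1.738 and solve for t:
e^(−t/τ) = (C − C_in)/(C₀ − C_in) = (1.738 − 2.038)/(0.1599 − 2.038) = 0.159736
t = −τ ln(…) = 48.8151 × 1.83423 = 89.5383 min.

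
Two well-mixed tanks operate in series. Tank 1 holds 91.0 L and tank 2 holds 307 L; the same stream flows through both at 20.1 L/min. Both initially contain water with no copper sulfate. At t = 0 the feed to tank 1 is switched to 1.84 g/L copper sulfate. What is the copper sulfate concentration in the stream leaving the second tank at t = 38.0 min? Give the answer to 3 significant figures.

1.62 g/L

Each tank obeys Vᵢ dCᵢ/dt = Q(Cᵢ₋₁ − Cᵢ), so τᵢ = Vᵢ/Q.
τ₁ = 91.0/20.1 = 4.5274 min; τ₂ = 307/20.1 = 15.274 min.
Tank 1: C₁ = C_in(1 − e^(−t/τ₁)). Tank 2 (τ₁ ≠ τ₂): C₂ = C_in[1 − (τ₁ e^(−t/τ₁) − τ₂ e^(−t/τ₂))/(τ₁ − τ₂)].
At t = 38.0: e^(−t/τ₁) = 0.00022635, e^(−t/τ₂) = 0.083080.
C₂ = 1.84·[1 − (4.5274·0.00022635 − 15.274·0.083080)/(-10.746)] = 1.84·0.88201 = 1.6229 g/L.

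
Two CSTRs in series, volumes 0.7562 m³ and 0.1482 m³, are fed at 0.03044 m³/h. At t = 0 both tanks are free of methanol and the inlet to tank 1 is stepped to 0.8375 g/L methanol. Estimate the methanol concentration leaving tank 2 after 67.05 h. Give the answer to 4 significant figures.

0.7674 g/L

Each tank obeys Vᵢ dCᵢ/dt = Q(Cᵢ₋₁ − Cᵢ), so τᵢ = Vᵢ/Q.
τ₁ = 0.7562/0.03044 = 24.8423 h; τ₂ = 0.1482/0.03044 = 4.86859 h.
Tank 1: C₁ = C_in(1 − e^(−t/τ₁)). Tank 2 (τ₁ ≠ τ₂): C₂ = C_in[1 − (τ₁ e^(−t/τ₁) − τ₂ e^(−t/τ₂))/(τ₁ − τ₂)].
At t = 67.05: e^(−t/τ₁) = 0.0672711, e^(−t/τ₂) = 1.04453e-06.
C₂ = 0.8375·[1 − (24.8423·0.0672711 − 4.86859·1.04453e-06)/(19.9737)] = 0.8375·0.916332 = 0.767428 g/L.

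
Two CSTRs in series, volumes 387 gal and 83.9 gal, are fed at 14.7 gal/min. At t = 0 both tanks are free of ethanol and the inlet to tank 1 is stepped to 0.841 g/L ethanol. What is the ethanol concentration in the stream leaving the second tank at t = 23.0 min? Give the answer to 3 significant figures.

0.397 g/L

Species balance on tank i: dCᵢ/dt = (Cᵢ₋₁ − Cᵢ)/τᵢ with τᵢ = Vᵢ/Q.
τ₁ = 387/14.7 = 26.327 min; τ₂ = 83.9/14.7 = 5.7075 min.
Solving the cascade with C₁(0)=C₂(0)=0 gives C₂(t) = C_in[1 − (τ₁ e^(−t/τ₁) − τ₂ e^(−t/τ₂))/(τ₁ − τ₂)].
At t = 23.0: e^(−t/τ₁) = 0.41743, e^(−t/τ₂) = 0.017778.
C₂ = 0.841·[1 − (26.327·0.41743 − 5.7075·0.017778)/(20.619)] = 0.841·0.47195 = 0.39691 g/L.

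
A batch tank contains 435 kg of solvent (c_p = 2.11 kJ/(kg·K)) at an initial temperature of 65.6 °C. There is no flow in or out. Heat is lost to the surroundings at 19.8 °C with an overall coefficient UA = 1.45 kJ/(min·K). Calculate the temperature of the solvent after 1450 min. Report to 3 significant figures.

Unsteady energy balance on the tank contents: M c_p dT/dt = −UA(T − T_amb).
dT/dt = (T_ss − T)/τ with T_ss = T_amb = 19.800 °C, τ = M c_p/UA = 435·2.11/1.45 = 633.00 min.
Integrating: T(t) = T_ss + (T₀ − T_ss) e^(−t/τ).
T(1450) = 19.800 + (45.800)·0.10120 = 24.435 °C.

24.4 °C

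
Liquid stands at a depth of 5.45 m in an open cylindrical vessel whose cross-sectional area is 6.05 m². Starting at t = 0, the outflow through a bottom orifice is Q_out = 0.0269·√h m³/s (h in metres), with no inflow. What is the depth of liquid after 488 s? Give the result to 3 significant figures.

With no inflow, A dh/dt = −0.0269 √h.
This is separable: 2 d(√h)/dt = −0.0269/A, so √h = √h₀ − (0.0269/(2A)) t.
√h = √5.45 − 0.0269·488/(2·6.05) = 2.3345 − 1.0849 = 1.2496.
h = 1.2496² = 1.5616 m.

1.56 m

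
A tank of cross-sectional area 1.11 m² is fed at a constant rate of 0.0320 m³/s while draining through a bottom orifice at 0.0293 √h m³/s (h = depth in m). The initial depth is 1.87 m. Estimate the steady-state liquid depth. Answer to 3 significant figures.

Level balance: A dh/dt = 0.0320 − 0.0293 √h. Setting dh/dt = 0:
Q_in = 0.0293 √h_ss ⇒ √h_ss = 0.0320/0.0293 = 1.0922.
h_ss = 1.0922² = 1.1928 m. (Since h₀ = 1.87 m > h_ss, the level will fall toward this value.)

1.19 m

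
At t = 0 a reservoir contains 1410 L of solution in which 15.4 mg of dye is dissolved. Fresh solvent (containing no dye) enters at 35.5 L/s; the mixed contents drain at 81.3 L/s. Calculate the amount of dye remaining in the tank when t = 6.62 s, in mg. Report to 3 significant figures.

10.0 mg

Let m(t) be the amount of dye. Volume: V(t) = V₀ + (Q_in − Q_out) t = 1410 − 45.800 t; V(6.62) = 1106.8 L.
No dye enters, so dm/dt = −Q_out · (m/V).
Separate: dm/m = −Q_out dt/V(t) ⇒ ln(m/m₀) = −(Q_out/(Q_in−Q_out)) ln(V/V₀).
m = m₀ (V₀/V)^(Q_out/(Q_in−Q_out)) = 15.4 × (1410/1106.8)^(-1.7751) = 10.020 mg.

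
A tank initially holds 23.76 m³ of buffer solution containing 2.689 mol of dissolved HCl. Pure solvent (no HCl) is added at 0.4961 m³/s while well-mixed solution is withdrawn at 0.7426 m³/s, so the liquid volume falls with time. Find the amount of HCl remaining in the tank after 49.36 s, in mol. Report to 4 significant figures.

0.3095 mol

Let m(t) be the amount of HCl. Volume: V(t) = V₀ + (Q_in − Q_out) t = 23.76 − 0.246500 t; V(49.36) = 11.5928 m³.
Solute balance: dm/dt = 0 − Q_out C = −Q_out m/V(t).
dm/m = −Q_out dt/(V₀ − 0.246500 t); integrating gives ln(m/m₀) = −(Q_out/(Q_in−Q_out)) ln(V/V₀).
m = m₀ (V₀/V)^(Q_out/(Q_in−Q_out)) = 2.689 × (23.76/11.5928)^(-3.01258) = 0.309523 mol.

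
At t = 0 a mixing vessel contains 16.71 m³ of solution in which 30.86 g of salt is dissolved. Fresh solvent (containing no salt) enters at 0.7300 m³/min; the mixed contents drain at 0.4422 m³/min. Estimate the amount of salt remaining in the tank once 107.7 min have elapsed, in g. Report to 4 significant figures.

Total volume: dV/dt = Q_in − Q_out = 0.287800 m³/min, so V(t) = 16.71 + 0.287800 t and V(107.7) = 47.7061 m³.
No salt enters, so dm/dt = −Q_out · (m/V).
Separate: dm/m = −Q_out dt/V(t) ⇒ ln(m/m₀) = −(Q_out/(Q_in−Q_out)) ln(V/V₀).
m = m₀ (V₀/V)^(Q_out/(Q_in−Q_out)) = 30.86 × (16.71/47.7061)^(1.53648) = 6.15713 g.

6.157 g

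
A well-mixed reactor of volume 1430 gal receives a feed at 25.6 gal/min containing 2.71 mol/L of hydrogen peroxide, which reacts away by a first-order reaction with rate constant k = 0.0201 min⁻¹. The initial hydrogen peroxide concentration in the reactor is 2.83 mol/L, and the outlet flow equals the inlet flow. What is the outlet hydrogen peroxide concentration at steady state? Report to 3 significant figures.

Accumulation = in − out − consumed: V dC/dt = Q C_in − Q C − k V C.
Steady state (dC/dt = 0): C_ss = Q C_in/(Q + kV) = C_in/(1 + kV/Q).
C_ss = 25.6·2.71/(25.6 + 0.0201·1430) = 69.376/54.343 = 1.2766 mol/L.

1.28 mol/L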